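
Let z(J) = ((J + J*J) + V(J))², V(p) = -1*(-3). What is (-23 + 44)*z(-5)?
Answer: 11109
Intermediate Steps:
V(p) = 3
z(J) = (3 + J + J²)² (z(J) = ((J + J*J) + 3)² = ((J + J²) + 3)² = (3 + J + J²)²)
(-23 + 44)*z(-5) = (-23 + 44)*(3 - 5 + (-5)²)² = 21*(3 - 5 + 25)² = 21*23² = 21*529 = 11109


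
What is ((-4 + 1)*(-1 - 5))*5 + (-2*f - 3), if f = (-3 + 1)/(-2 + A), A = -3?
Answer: 431/5 ≈ 86.200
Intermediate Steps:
f = ⅖ (f = (-3 + 1)/(-2 - 3) = -2/(-5) = -2*(-⅕) = ⅖ ≈ 0.40000)
((-4 + 1)*(-1 - 5))*5 + (-2*f - 3) = ((-4 + 1)*(-1 - 5))*5 + (-2*⅖ - 3) = -3*(-6)*5 + (-⅘ - 3) = 18*5 - 19/5 = 90 - 19/5 = 431/5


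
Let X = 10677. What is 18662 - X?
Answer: 7985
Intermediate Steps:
18662 - X = 18662 - 1*10677 = 18662 - 10677 = 7985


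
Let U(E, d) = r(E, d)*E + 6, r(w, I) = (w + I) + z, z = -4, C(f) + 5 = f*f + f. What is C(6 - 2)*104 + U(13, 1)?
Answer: 1696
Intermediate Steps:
C(f) = -5 + f + f² (C(f) = -5 + (f*f + f) = -5 + (f² + f) = -5 + (f + f²) = -5 + f + f²)
r(w, I) = -4 + I + w (r(w, I) = (w + I) - 4 = (I + w) - 4 = -4 + I + w)
U(E, d) = 6 + E*(-4 + E + d) (U(E, d) = (-4 + d + E)*E + 6 = (-4 + E + d)*E + 6 = E*(-4 + E + d) + 6 = 6 + E*(-4 + E + d))
C(6 - 2)*104 + U(13, 1) = (-5 + (6 - 2) + (6 - 2)²)*104 + (6 + 13*(-4 + 13 + 1)) = (-5 + 4 + 4²)*104 + (6 + 13*10) = (-5 + 4 + 16)*104 + (6 + 130) = 15*104 + 136 = 1560 + 136 = 1696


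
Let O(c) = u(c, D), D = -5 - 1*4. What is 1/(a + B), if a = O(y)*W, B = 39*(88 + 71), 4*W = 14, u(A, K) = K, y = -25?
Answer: 2/12339 ≈ 0.00016209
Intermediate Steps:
D = -9 (D = -5 - 4 = -9)
W = 7/2 (W = (1/4)*14 = 7/2 ≈ 3.5000)
O(c) = -9
B = 6201 (B = 39*159 = 6201)
a = -63/2 (a = -9*7/2 = -63/2 ≈ -31.500)
1/(a + B) = 1/(-63/2 + 6201) = 1/(12339/2) = 2/12339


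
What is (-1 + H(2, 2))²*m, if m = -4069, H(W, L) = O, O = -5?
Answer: -146484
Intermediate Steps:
H(W, L) = -5
(-1 + H(2, 2))²*m = (-1 - 5)²*(-4069) = (-6)²*(-4069) = 36*(-4069) = -146484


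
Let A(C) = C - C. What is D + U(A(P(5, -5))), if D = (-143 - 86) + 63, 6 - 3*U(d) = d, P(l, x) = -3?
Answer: -164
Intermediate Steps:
A(C) = 0
U(d) = 2 - d/3
D = -166 (D = -229 + 63 = -166)
D + U(A(P(5, -5))) = -166 + (2 - ⅓*0) = -166 + (2 + 0) = -166 + 2 = -164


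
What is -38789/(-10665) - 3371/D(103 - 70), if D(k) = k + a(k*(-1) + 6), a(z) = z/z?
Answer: -438391/4590 ≈ -95.510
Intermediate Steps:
a(z) = 1
D(k) = 1 + k (D(k) = k + 1 = 1 + k)
-38789/(-10665) - 3371/D(103 - 70) = -38789/(-10665) - 3371/(1 + (103 - 70)) = -38789*(-1/10665) - 3371/(1 + 33) = 491/135 - 3371/34 = -438391/4590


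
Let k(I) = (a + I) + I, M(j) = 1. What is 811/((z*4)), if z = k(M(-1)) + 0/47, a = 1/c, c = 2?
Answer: 811/10 ≈ 81.100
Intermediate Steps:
a = 1/2 ≈ 0.50000
k(I) = 1/2 + 2*I (k(I) = (1/2 + I) + I = 1/2 + 2*I)
z = 5/2 (z = (1/2 + 2*1) + 0/47 = (1/2 + 2) + 0*(1/47) = 5/2 + 0 = 5/2 ≈ 2.5000)
811/((z*4)) = 811/(((5/2)*4)) = 811/10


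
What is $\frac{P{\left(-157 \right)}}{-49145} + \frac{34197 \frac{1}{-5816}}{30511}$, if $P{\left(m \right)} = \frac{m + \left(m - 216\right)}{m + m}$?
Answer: $- \frac{62176157869}{273835549120328} \approx -0.00022706$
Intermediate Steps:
$P{\left(m \right)} = \frac{-216 + 2 m}{2 m}$ ($P{\left(m \right)} = \frac{m + \left(-216 + m\right)}{2 m} = \left(-216 + 2 m\right) \frac{1}{2 m} = \frac{-216 + 2 m}{2 m}$)
$\frac{P{\left(-157 \right)}}{-49145} + \frac{34197 \frac{1}{-5816}}{30511} = \frac{\frac{1}{-157} \left(-108 - 157\right)}{-49145} + \frac{34197 \frac{1}{-5816}}{30511} = \left(- \frac{1}{157}\right) \left(-265\right) \left(- \frac{1}{49145}\right) + 34197 \left(- \frac{1}{5816}\right) \frac{1}{30511} = \frac{265}{157} \left(- \frac{1}{49145}\right) - \frac{34197}{177451976} = - \frac{53}{1543153} - \frac{34197}{177451976} = - \frac{62176157869}{273835549120328}$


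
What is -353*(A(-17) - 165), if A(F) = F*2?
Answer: 70247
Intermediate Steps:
A(F) = 2*F
-353*(A(-17) - 165) = -353*(2*(-17) - 165) = -353*(-34 - 165) = -353*(-199) = 70247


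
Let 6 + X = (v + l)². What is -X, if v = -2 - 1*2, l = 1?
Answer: -3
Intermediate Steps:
v = -4 (v = -2 - 2 = -4)
X = 3 (X = -6 + (-4 + 1)² = -6 + (-3)² = -6 + 9 = 3)
-X = -1*3 = -3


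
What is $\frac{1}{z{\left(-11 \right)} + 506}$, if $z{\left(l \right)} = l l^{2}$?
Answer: $- \frac{1}{825} \approx -0.0012121$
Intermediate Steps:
$z{\left(l \right)} = l^{3}$
$\frac{1}{z{\left(-11 \right)} + 506} = \frac{1}{\left(-11\right)^{3} + 506} = \frac{1}{-1331 + 506} = \frac{1}{-825} = - \frac{1}{825}$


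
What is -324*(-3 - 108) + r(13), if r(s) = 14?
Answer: 35978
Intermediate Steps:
-324*(-3 - 108) + r(13) = -324*(-3 - 108) + 14 = -324*(-111) + 14 = 35964 + 14 = 35978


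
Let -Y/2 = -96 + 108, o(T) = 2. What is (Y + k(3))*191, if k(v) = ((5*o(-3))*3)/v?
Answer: -2674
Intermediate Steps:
Y = -24 (Y = -2*(-96 + 108) = -2*12 = -24)
k(v) = 30/v (k(v) = ((5*2)*3)/v = (10*3)/v = 30/v)
(Y + k(3))*191 = (-24 + 30/3)*191 = (-24 + 30*(⅓))*191 = (-24 + 10)*191 = -14*191 = -2674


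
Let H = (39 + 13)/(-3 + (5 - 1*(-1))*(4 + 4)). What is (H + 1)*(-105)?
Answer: -679/3 ≈ -226.33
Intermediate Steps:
H = 52/45 (H = 52/(-3 + (5 + 1)*8) = 52/(-3 + 6*8) = 52/(-3 + 48) = 52/45 ≈ 1.1556)
(H + 1)*(-105) = (52/45 + 1)*(-105) = (97/45)*(-105) = -679/3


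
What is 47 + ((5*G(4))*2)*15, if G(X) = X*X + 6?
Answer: 3347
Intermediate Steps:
G(X) = 6 + X**2 (G(X) = X**2 + 6 = 6 + X**2)
47 + ((5*G(4))*2)*15 = 47 + ((5*(6 + 4**2))*2)*15 = 47 + ((5*(6 + 16))*2)*15 = 47 + ((5*22)*2)*15 = 47 + (110*2)*15 = 47 + 220*15 = 47 + 3300 = 3347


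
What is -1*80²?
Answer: -6400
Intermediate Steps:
-1*80² = -1*6400 = -6400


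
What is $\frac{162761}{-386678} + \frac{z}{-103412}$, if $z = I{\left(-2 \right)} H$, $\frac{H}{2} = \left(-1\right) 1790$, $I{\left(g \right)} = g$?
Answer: $- \frac{4900013753}{9996786334} \approx -0.49016$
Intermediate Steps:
$H = -3580$ ($H = 2 \left(\left(-1\right) 1790\right) = 2 \left(-1790\right) = -3580$)
$z = 7160$ ($z = \left(-2\right) \left(-3580\right) = 7160$)
$\frac{162761}{-386678} + \frac{z}{-103412} = \frac{162761}{-386678} + \frac{7160}{-103412} = 162761 \left(- \frac{1}{386678}\right) + 7160 \left(- \frac{1}{103412}\right) = - \frac{162761}{386678} - \frac{1790}{25853} = - \frac{4900013753}{9996786334}$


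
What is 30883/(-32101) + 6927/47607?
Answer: -415961118/509410769 ≈ -0.81655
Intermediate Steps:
30883/(-32101) + 6927/47607 = 30883*(-1/32101) + 6927*(1/47607) = -30883/32101 + 2309/15869 = -415961118/509410769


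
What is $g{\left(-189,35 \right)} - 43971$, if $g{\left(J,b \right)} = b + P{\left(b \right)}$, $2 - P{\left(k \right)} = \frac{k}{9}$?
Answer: $- \frac{395441}{9} \approx -43938.0$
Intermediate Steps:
$P{\left(k \right)} = 2 - \frac{k}{9}$
$g{\left(J,b \right)} = 2 + \frac{8 b}{9}$ ($g{\left(J,b \right)} = b - \left(-2 + \frac{b}{9}\right) = 2 + \frac{8 b}{9}$)
$g{\left(-189,35 \right)} - 43971 = \left(2 + \frac{8}{9} \cdot 35\right) - 43971 = \left(2 + \frac{280}{9}\right) - 43971 = \frac{298}{9} - 43971 = - \frac{395441}{9}$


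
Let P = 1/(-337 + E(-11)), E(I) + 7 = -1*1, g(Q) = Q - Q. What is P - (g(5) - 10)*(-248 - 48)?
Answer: -1021201/345 ≈ -2960.0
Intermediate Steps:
g(Q) = 0
E(I) = -8 (E(I) = -7 - 1*1 = -7 - 1 = -8)
P = -1/345 (P = 1/(-337 - 8) = 1/(-345) = -1/345 ≈ -0.0028986)
P - (g(5) - 10)*(-248 - 48) = -1/345 - (0 - 10)*(-248 - 48) = -1/345 - (-10)*(-296) = -1/345 - 1*2960 = -1/345 - 2960 = -1021201/345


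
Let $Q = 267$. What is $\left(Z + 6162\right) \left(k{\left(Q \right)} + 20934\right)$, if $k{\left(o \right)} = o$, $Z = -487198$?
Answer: $-10198444236$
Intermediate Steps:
$\left(Z + 6162\right) \left(k{\left(Q \right)} + 20934\right) = \left(-487198 + 6162\right) \left(267 + 20934\right) = \left(-481036\right) 21201 = -10198444236$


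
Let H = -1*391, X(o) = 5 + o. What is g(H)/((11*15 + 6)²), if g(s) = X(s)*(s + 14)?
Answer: 145522/29241 ≈ 4.9766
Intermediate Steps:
H = -391
g(s) = (5 + s)*(14 + s) (g(s) = (5 + s)*(s + 14) = (5 + s)*(14 + s))
g(H)/((11*15 + 6)²) = ((5 - 391)*(14 - 391))/((11*15 + 6)²) = (-386*(-377))/((165 + 6)²) = 145522/(171²) = 145522/29241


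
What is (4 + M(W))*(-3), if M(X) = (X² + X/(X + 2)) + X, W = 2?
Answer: -63/2 ≈ -31.500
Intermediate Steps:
M(X) = X + X² + X/(2 + X) (M(X) = (X² + X/(2 + X)) + X = X + X² + X/(2 + X))
(4 + M(W))*(-3) = (4 + 2*(3 + 2² + 3*2)/(2 + 2))*(-3) = (4 + 2*(3 + 4 + 6)/4)*(-3) = (4 + 2*(¼)*13)*(-3) = (4 + 13/2)*(-3) = (21/2)*(-3) = -63/2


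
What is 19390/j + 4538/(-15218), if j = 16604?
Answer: 7847431/9024274 ≈ 0.86959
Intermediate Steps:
19390/j + 4538/(-15218) = 19390/16604 + 4538/(-15218) = 19390*(1/16604) + 4538*(-1/15218) = 1385/1186 - 2269/7609 = 7847431/9024274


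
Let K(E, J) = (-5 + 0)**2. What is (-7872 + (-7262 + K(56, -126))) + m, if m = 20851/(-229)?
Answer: -3480812/229 ≈ -15200.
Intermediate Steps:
m = -20851/229 (m = 20851*(-1/229) = -20851/229 ≈ -91.052)
K(E, J) = 25 (K(E, J) = (-5)**2 = 25)
(-7872 + (-7262 + K(56, -126))) + m = (-7872 + (-7262 + 25)) - 20851/229 = (-7872 - 7237) - 20851/229 = -15109 - 20851/229 = -3480812/229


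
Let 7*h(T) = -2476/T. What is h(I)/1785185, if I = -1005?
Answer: 2476/12558776475 ≈ 1.9715e-7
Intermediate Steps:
h(T) = -2476/(7*T) (h(T) = (-2476/T)/7 = -2476/(7*T))
h(I)/1785185 = -2476/7/(-1005)/1785185 = -2476/7*(-1/1005)*(1/1785185) = (2476/7035)*(1/1785185) = 2476/12558776475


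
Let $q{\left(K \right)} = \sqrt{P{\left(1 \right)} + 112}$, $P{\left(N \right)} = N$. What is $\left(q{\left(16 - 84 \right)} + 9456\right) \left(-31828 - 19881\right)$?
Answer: $-488960304 - 51709 \sqrt{113} \approx -4.8951 \cdot 10^{8}$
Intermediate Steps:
$q{\left(K \right)} = \sqrt{113}$ ($q{\left(K \right)} = \sqrt{1 + 112} = \sqrt{113}$)
$\left(q{\left(16 - 84 \right)} + 9456\right) \left(-31828 - 19881\right) = \left(\sqrt{113} + 9456\right) \left(-31828 - 19881\right) = \left(9456 + \sqrt{113}\right) \left(-51709\right) = -488960304 - 51709 \sqrt{113}$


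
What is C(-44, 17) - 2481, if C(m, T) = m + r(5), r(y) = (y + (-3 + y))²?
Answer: -2476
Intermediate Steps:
r(y) = (-3 + 2*y)²
C(m, T) = 49 + m (C(m, T) = m + (-3 + 2*5)² = m + (-3 + 10)² = m + 7² = m + 49 = 49 + m)
C(-44, 17) - 2481 = (49 - 44) - 2481 = 5 - 2481 = -2476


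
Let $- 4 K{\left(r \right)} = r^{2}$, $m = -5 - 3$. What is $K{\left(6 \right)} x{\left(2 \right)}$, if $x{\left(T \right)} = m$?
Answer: $72$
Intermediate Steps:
$m = -8$ ($m = -5 - 3 = -8$)
$x{\left(T \right)} = -8$
$K{\left(r \right)} = - \frac{r^{2}}{4}$
$K{\left(6 \right)} x{\left(2 \right)} = - \frac{6^{2}}{4} \left(-8\right) = \left(- \frac{1}{4}\right) 36 \left(-8\right) = \left(-9\right) \left(-8\right) = 72$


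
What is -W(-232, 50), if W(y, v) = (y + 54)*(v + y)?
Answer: -32396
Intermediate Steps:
W(y, v) = (54 + y)*(v + y)
-W(-232, 50) = -((-232)² + 54*50 + 54*(-232) + 50*(-232)) = -(53824 + 2700 - 12528 - 11600) = -1*32396 = -32396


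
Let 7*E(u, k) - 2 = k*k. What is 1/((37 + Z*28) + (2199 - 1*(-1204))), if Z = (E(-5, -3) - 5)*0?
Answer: 1/3440 ≈ 0.00029070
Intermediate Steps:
E(u, k) = 2/7 + k**2/7 (E(u, k) = 2/7 + (k*k)/7 = 2/7 + k**2/7)
Z = 0 (Z = ((2/7 + (1/7)*(-3)**2) - 5)*0 = ((2/7 + (1/7)*9) - 5)*0 = ((2/7 + 9/7) - 5)*0 = (11/7 - 5)*0 = -24/7*0 = 0)
1/((37 + Z*28) + (2199 - 1*(-1204))) = 1/((37 + 0*28) + (2199 - 1*(-1204))) = 1/((37 + 0) + (2199 + 1204)) = 1/(37 + 3403) = 1/3440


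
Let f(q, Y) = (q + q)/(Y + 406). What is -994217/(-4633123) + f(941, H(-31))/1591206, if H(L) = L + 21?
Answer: 28476469345249/132700556094084 ≈ 0.21459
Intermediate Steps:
H(L) = 21 + L
f(q, Y) = 2*q/(406 + Y) (f(q, Y) = (2*q)/(406 + Y) = 2*q/(406 + Y))
-994217/(-4633123) + f(941, H(-31))/1591206 = -994217/(-4633123) + (2*941/(406 + (21 - 31)))/1591206 = -994217*(-1/4633123) + (2*941/(406 - 10))*(1/1591206) = 994217/4633123 + (2*941/396)*(1/1591206) = 994217/4633123 + (2*941*(1/396))*(1/1591206) = 994217/4633123 + (941/198)*(1/1591206) = 994217/4633123 + 941/315058788 = 28476469345249/132700556094084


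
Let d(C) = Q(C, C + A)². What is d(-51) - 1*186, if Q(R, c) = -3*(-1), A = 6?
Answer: -177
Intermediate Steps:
Q(R, c) = 3
d(C) = 9 (d(C) = 3² = 9)
d(-51) - 1*186 = 9 - 1*186 = 9 - 186 = -177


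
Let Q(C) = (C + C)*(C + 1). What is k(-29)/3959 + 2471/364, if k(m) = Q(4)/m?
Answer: 40526203/5970172 ≈ 6.7881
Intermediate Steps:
Q(C) = 2*C*(1 + C) (Q(C) = (2*C)*(1 + C) = 2*C*(1 + C))
k(m) = 40/m (k(m) = (2*4*(1 + 4))/m = (2*4*5)/m = 40/m)
k(-29)/3959 + 2471/364 = (40/(-29))/3959 + 2471/364 = (40*(-1/29))*(1/3959) + 2471*(1/364) = -40/29*1/3959 + 353/52 = -40/114811 + 353/52 = 40526203/5970172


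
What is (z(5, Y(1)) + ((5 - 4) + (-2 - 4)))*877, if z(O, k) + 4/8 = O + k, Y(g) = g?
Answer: 877/2 ≈ 438.50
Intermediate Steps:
z(O, k) = -½ + O + k (z(O, k) = -½ + (O + k) = -½ + O + k)
(z(5, Y(1)) + ((5 - 4) + (-2 - 4)))*877 = ((-½ + 5 + 1) + ((5 - 4) + (-2 - 4)))*877 = (11/2 + (1 - 6))*877 = (11/2 - 5)*877 = (½)*877 = 877/2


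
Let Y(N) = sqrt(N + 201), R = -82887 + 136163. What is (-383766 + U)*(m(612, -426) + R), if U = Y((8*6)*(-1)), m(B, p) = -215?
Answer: -20363007726 + 159183*sqrt(17) ≈ -2.0362e+10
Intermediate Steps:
R = 53276
Y(N) = sqrt(201 + N)
U = 3*sqrt(17) (U = sqrt(201 + (8*6)*(-1)) = sqrt(201 + 48*(-1)) = sqrt(201 - 48) = sqrt(153) = 3*sqrt(17) ≈ 12.369)
(-383766 + U)*(m(612, -426) + R) = (-383766 + 3*sqrt(17))*(-215 + 53276) = (-383766 + 3*sqrt(17))*53061 = -20363007726 + 159183*sqrt(17)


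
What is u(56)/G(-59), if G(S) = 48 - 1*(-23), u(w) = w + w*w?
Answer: 3192/71 ≈ 44.958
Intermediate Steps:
u(w) = w + w**2
G(S) = 71 (G(S) = 48 + 23 = 71)
u(56)/G(-59) = (56*(1 + 56))/71 = (56*57)*(1/71) = 3192*(1/71) = 3192/71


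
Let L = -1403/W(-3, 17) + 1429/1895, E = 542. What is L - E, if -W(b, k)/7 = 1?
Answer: -4520942/13265 ≈ -340.82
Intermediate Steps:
W(b, k) = -7 (W(b, k) = -7*1 = -7)
L = 2668688/13265 (L = -1403/(-7) + 1429/1895 = -1403*(-⅐) + 1429*(1/1895) = 1403/7 + 1429/1895 = 2668688/13265 ≈ 201.18)
L - E = 2668688/13265 - 1*542 = 2668688/13265 - 542 = -4520942/13265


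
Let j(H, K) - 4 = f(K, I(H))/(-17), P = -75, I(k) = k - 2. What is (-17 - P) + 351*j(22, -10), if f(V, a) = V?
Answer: 28364/17 ≈ 1668.5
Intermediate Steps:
I(k) = -2 + k
j(H, K) = 4 - K/17 (j(H, K) = 4 + K/(-17) = 4 + K*(-1/17) = 4 - K/17)
(-17 - P) + 351*j(22, -10) = (-17 - 1*(-75)) + 351*(4 - 1/17*(-10)) = (-17 + 75) + 351*(4 + 10/17) = 58 + 351*(78/17) = 58 + 27378/17 = 28364/17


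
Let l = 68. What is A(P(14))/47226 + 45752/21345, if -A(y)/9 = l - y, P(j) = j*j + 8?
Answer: 21439316/9882735 ≈ 2.1694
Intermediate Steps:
P(j) = 8 + j² (P(j) = j² + 8 = 8 + j²)
A(y) = -612 + 9*y (A(y) = -9*(68 - y) = -612 + 9*y)
A(P(14))/47226 + 45752/21345 = (-612 + 9*(8 + 14²))/47226 + 45752/21345 = (-612 + 9*(8 + 196))*(1/47226) + 45752*(1/21345) = (-612 + 9*204)*(1/47226) + 45752/21345 = (-612 + 1836)*(1/47226) + 45752/21345 = 1224*(1/47226) + 45752/21345 = 12/463 + 45752/21345 = 21439316/9882735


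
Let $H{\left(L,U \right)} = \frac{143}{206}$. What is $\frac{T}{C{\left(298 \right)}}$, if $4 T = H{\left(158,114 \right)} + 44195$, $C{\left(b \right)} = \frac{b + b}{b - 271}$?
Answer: $\frac{245816451}{491104} \approx 500.54$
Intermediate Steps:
$H{\left(L,U \right)} = \frac{143}{206}$ ($H{\left(L,U \right)} = 143 \cdot \frac{1}{206} = \frac{143}{206}$)
$C{\left(b \right)} = \frac{2 b}{-271 + b}$
$T = \frac{9104313}{824}$ ($T = \frac{\frac{143}{206} + 44195}{4} = \frac{1}{4} \cdot \frac{9104313}{206} = \frac{9104313}{824} \approx 11049.0$)
$\frac{T}{C{\left(298 \right)}} = \frac{9104313}{824 \cdot 2 \cdot 298 \frac{1}{-271 + 298}} = \frac{9104313}{824 \cdot 2 \cdot 298 \cdot \frac{1}{27}} = \frac{9104313}{824 \cdot \frac{596}{27}} = \frac{9104313}{824} \cdot \frac{27}{596} = \frac{245816451}{491104}$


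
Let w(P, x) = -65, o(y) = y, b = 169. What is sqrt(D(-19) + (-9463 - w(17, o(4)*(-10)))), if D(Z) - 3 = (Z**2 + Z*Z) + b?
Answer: 2*I*sqrt(2126) ≈ 92.217*I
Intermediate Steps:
D(Z) = 172 + 2*Z**2 (D(Z) = 3 + ((Z**2 + Z*Z) + 169) = 3 + ((Z**2 + Z**2) + 169) = 3 + (2*Z**2 + 169) = 3 + (169 + 2*Z**2) = 172 + 2*Z**2)
sqrt(D(-19) + (-9463 - w(17, o(4)*(-10)))) = sqrt((172 + 2*(-19)**2) + (-9463 - 1*(-65))) = sqrt((172 + 2*361) + (-9463 + 65)) = sqrt((172 + 722) - 9398) = sqrt(894 - 9398) = sqrt(-8504) = 2*I*sqrt(2126)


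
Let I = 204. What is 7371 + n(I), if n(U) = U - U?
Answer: 7371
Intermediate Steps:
n(U) = 0
7371 + n(I) = 7371 + 0 = 7371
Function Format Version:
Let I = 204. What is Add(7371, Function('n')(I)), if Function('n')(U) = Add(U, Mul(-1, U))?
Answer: 7371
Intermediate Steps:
Function('n')(U) = 0
Add(7371, Function('n')(I)) = Add(7371, 0) = 7371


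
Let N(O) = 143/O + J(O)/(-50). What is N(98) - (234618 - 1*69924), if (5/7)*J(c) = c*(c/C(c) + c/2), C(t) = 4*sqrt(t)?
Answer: -2019130711/12250 - 2401*sqrt(2)/500 ≈ -1.6483e+5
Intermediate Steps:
J(c) = 7*c*(c/2 + sqrt(c)/4)/5 (J(c) = 7*(c*(c/((4*sqrt(c))) + c/2))/5 = 7*(c*(c*(1/(4*sqrt(c))) + c*(1/2)))/5 = 7*(c*(sqrt(c)/4 + c/2))/5 = 7*(c*(c/2 + sqrt(c)/4))/5 = 7*c*(c/2 + sqrt(c)/4)/5)
N(O) = 143/O - 7*O**2/500 - 7*O**(3/2)/1000 (N(O) = 143/O + (7*O**2/10 + 7*O**(3/2)/20)/(-50) = 143/O + (7*O**2/10 + 7*O**(3/2)/20)*(-1/50) = 143/O + (-7*O**2/500 - 7*O**(3/2)/1000) = 143/O - 7*O**2/500 - 7*O**(3/2)/1000)
N(98) - (234618 - 1*69924) = (1/1000)*(143000 - 14*98**3 - 470596*sqrt(2))/98 - (234618 - 1*69924) = (1/1000)*(1/98)*(143000 - 14*941192 - 470596*sqrt(2)) - (234618 - 69924) = (1/1000)*(1/98)*(143000 - 13176688 - 470596*sqrt(2)) - 1*164694 = (1/1000)*(1/98)*(-13033688 - 470596*sqrt(2)) - 164694 = (-1629211/12250 - 2401*sqrt(2)/500) - 164694 = -2019130711/12250 - 2401*sqrt(2)/500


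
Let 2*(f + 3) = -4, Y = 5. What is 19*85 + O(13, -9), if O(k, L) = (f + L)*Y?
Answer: 1545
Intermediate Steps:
f = -5 (f = -3 + (½)*(-4) = -3 - 2 = -5)
O(k, L) = -25 + 5*L (O(k, L) = (-5 + L)*5 = -25 + 5*L)
19*85 + O(13, -9) = 19*85 + (-25 + 5*(-9)) = 1615 + (-25 - 45) = 1615 - 70 = 1545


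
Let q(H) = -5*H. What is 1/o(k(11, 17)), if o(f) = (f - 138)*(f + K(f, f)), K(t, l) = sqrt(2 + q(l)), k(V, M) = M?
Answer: I/(121*(sqrt(83) - 17*I)) ≈ -0.00037768 + 0.0002024*I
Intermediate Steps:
K(t, l) = sqrt(2 - 5*l)
o(f) = (-138 + f)*(f + sqrt(2 - 5*f)) (o(f) = (f - 138)*(f + sqrt(2 - 5*f)) = (-138 + f)*(f + sqrt(2 - 5*f)))
1/o(k(11, 17)) = 1/(17**2 - 138*17 - 138*sqrt(2 - 5*17) + 17*sqrt(2 - 5*17)) = 1/(289 - 2346 - 138*sqrt(2 - 85) + 17*sqrt(2 - 85)) = 1/(289 - 2346 - 138*I*sqrt(83) + 17*sqrt(-83)) = 1/(289 - 2346 - 138*I*sqrt(83) + 17*(I*sqrt(83))) = 1/(289 - 2346 - 138*I*sqrt(83) + 17*I*sqrt(83)) = 1/(-2057 - 121*I*sqrt(83))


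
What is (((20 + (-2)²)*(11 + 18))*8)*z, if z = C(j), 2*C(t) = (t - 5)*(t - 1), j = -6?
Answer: 214368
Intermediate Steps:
C(t) = (-1 + t)*(-5 + t)/2 (C(t) = ((t - 5)*(t - 1))/2 = ((-5 + t)*(-1 + t))/2 = ((-1 + t)*(-5 + t))/2 = (-1 + t)*(-5 + t)/2)
z = 77/2 (z = 5/2 + (½)*(-6)² - 3*(-6) = 5/2 + (½)*36 + 18 = 5/2 + 18 + 18 = 77/2 ≈ 38.500)
(((20 + (-2)²)*(11 + 18))*8)*z = (((20 + (-2)²)*(11 + 18))*8)*(77/2) = (((20 + 4)*29)*8)*(77/2) = ((24*29)*8)*(77/2) = (696*8)*(77/2) = 5568*(77/2) = 214368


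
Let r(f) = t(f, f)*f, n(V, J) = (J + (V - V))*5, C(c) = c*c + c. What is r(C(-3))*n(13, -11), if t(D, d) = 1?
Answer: -330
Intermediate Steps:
C(c) = c + c² (C(c) = c² + c = c + c²)
n(V, J) = 5*J (n(V, J) = (J + 0)*5 = J*5 = 5*J)
r(f) = f (r(f) = 1*f = f)
r(C(-3))*n(13, -11) = (-3*(1 - 3))*(5*(-11)) = -3*(-2)*(-55) = 6*(-55) = -330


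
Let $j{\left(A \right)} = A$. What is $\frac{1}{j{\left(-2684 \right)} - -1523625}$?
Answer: $\frac{1}{1520941} \approx 6.5749 \cdot 10^{-7}$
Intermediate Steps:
$\frac{1}{j{\left(-2684 \right)} - -1523625} = \frac{1}{-2684 - -1523625} = \frac{1}{-2684 + 1523625} = \frac{1}{1520941}$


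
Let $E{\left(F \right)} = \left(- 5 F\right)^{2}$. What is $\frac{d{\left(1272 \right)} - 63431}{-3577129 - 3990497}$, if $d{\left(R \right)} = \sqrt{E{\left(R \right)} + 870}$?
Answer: $\frac{63431}{7567626} - \frac{\sqrt{40450470}}{7567626} \approx 0.0075415$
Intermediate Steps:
$E{\left(F \right)} = 25 F^{2}$
$d{\left(R \right)} = \sqrt{870 + 25 R^{2}}$ ($d{\left(R \right)} = \sqrt{25 R^{2} + 870} = \sqrt{870 + 25 R^{2}}$)
$\frac{d{\left(1272 \right)} - 63431}{-3577129 - 3990497} = \frac{\sqrt{870 + 25 \cdot 1272^{2}} - 63431}{-3577129 - 3990497} = \frac{\sqrt{870 + 25 \cdot 1617984} - 63431}{-7567626} = \left(\sqrt{870 + 40449600} - 63431\right) \left(- \frac{1}{7567626}\right) = \left(\sqrt{40450470} - 63431\right) \left(- \frac{1}{7567626}\right) = \left(-63431 + \sqrt{40450470}\right) \left(- \frac{1}{7567626}\right) = \frac{63431}{7567626} - \frac{\sqrt{40450470}}{7567626}$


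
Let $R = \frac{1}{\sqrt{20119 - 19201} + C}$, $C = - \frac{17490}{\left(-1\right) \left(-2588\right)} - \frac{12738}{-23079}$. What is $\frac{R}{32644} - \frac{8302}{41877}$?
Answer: $- \frac{11809818787735614945941677}{59571226288054418767195014} + \frac{74322666214923 \sqrt{102}}{711264253504959987191} \approx -0.19825$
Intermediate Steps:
$C = - \frac{61780961}{9954742}$ ($C = - \frac{17490}{2588} - - \frac{4246}{7693} = \left(-17490\right) \frac{1}{2588} + \frac{4246}{7693} = - \frac{8745}{1294} + \frac{4246}{7693} = - \frac{61780961}{9954742} \approx -6.2062$)
$R = \frac{1}{- \frac{61780961}{9954742} + 3 \sqrt{102}}$ ($R = \frac{1}{\sqrt{20119 - 19201} - \frac{61780961}{9954742}} = \frac{1}{\sqrt{918} - \frac{61780961}{9954742}} = \frac{1}{3 \sqrt{102} - \frac{61780961}{9954742}} = \frac{1}{- \frac{61780961}{9954742} + 3 \sqrt{102}} \approx 0.041507$)
$\frac{R}{32644} - \frac{8302}{41877} = \frac{\frac{615013527267062}{87154056304982231} + \frac{297290664859692 \sqrt{102}}{87154056304982231}}{32644} - \frac{8302}{41877} = \left(\frac{615013527267062}{87154056304982231} + \frac{297290664859692 \sqrt{102}}{87154056304982231}\right) \frac{1}{32644} - \frac{8302}{41877} = \left(\frac{307506763633531}{1422528507009919974382} + \frac{74322666214923 \sqrt{102}}{711264253504959987191}\right) - \frac{8302}{41877} = - \frac{11809818787735614945941677}{59571226288054418767195014} + \frac{74322666214923 \sqrt{102}}{711264253504959987191}$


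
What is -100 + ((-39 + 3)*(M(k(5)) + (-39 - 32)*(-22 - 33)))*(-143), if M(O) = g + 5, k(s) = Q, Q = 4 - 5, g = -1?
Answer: 20123432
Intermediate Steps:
Q = -1
k(s) = -1
M(O) = 4 (M(O) = -1 + 5 = 4)
-100 + ((-39 + 3)*(M(k(5)) + (-39 - 32)*(-22 - 33)))*(-143) = -100 + ((-39 + 3)*(4 + (-39 - 32)*(-22 - 33)))*(-143) = -100 - 36*(4 - 71*(-55))*(-143) = -100 - 36*(4 + 3905)*(-143) = -100 - 36*3909*(-143) = -100 - 140724*(-143) = -100 + 20123532 = 20123432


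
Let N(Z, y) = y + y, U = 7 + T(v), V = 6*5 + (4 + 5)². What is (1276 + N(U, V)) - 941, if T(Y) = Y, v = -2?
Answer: 557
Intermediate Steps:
V = 111 (V = 30 + 9² = 30 + 81 = 111)
U = 5 (U = 7 - 2 = 5)
N(Z, y) = 2*y
(1276 + N(U, V)) - 941 = (1276 + 2*111) - 941 = (1276 + 222) - 941 = 1498 - 941 = 557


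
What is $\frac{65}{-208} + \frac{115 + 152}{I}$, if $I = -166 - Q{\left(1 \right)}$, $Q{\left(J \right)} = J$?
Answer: $- \frac{5107}{2672} \approx -1.9113$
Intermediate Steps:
$I = -167$ ($I = -166 - 1 = -167$)
$\frac{65}{-208} + \frac{115 + 152}{I} = \frac{65}{-208} + \frac{115 + 152}{-167} = 65 \left(- \frac{1}{208}\right) + 267 \left(- \frac{1}{167}\right) = - \frac{5}{16} - \frac{267}{167} = - \frac{5107}{2672}$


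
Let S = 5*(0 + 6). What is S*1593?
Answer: 47790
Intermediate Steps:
S = 30 (S = 5*6 = 30)
S*1593 = 30*1593 = 47790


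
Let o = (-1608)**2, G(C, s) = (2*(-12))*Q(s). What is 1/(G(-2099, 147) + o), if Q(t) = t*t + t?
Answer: 1/2063520 ≈ 4.8461e-7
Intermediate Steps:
Q(t) = t + t**2 (Q(t) = t**2 + t = t + t**2)
G(C, s) = -24*s*(1 + s) (G(C, s) = (2*(-12))*(s*(1 + s)) = -24*s*(1 + s))
o = 2585664
1/(G(-2099, 147) + o) = 1/(-24*147*(1 + 147) + 2585664) = 1/(-24*147*148 + 2585664) = 1/(-522144 + 2585664) = 1/2063520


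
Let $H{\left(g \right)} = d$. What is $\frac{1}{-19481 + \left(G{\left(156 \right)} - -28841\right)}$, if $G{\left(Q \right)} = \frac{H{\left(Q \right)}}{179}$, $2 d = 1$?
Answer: $\frac{358}{3350881} \approx 0.00010684$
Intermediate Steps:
$d = \frac{1}{2}$ ($d = \frac{1}{2} \cdot 1 = \frac{1}{2} \approx 0.5$)
$H{\left(g \right)} = \frac{1}{2}$
$G{\left(Q \right)} = \frac{1}{358}$ ($G{\left(Q \right)} = \frac{1}{2 \cdot 179} = \frac{1}{2} \cdot \frac{1}{179} = \frac{1}{358}$)
$\frac{1}{-19481 + \left(G{\left(156 \right)} - -28841\right)} = \frac{1}{-19481 + \left(\frac{1}{358} - -28841\right)} = \frac{1}{-19481 + \left(\frac{1}{358} + 28841\right)} = \frac{1}{-19481 + \frac{10325079}{358}} = \frac{1}{\frac{3350881}{358}} = \frac{358}{3350881}$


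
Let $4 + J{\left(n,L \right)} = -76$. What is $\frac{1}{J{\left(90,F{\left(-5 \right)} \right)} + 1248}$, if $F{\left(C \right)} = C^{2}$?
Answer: $\frac{1}{1168} \approx 0.00085616$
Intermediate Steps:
$J{\left(n,L \right)} = -80$ ($J{\left(n,L \right)} = -4 - 76 = -80$)
$\frac{1}{J{\left(90,F{\left(-5 \right)} \right)} + 1248} = \frac{1}{-80 + 1248} = \frac{1}{1168}$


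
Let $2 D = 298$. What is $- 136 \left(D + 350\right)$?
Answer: $-67864$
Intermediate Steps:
$D = 149$ ($D = \frac{1}{2} \cdot 298 = 149$)
$- 136 \left(D + 350\right) = - 136 \left(149 + 350\right) = \left(-136\right) 499 = -67864$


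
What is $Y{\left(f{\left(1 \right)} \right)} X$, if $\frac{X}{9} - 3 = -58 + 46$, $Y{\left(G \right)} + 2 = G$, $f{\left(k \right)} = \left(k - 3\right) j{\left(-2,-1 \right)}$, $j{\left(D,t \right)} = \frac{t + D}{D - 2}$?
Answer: $\frac{567}{2} \approx 283.5$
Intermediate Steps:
$j{\left(D,t \right)} = \frac{D + t}{-2 + D}$
$f{\left(k \right)} = - \frac{9}{4} + \frac{3 k}{4}$ ($f{\left(k \right)} = \left(k - 3\right) \frac{-2 - 1}{-2 - 2} = \left(-3 + k\right) \frac{1}{-4} \left(-3\right) = \left(-3 + k\right) \left(\left(- \frac{1}{4}\right) \left(-3\right)\right) = \left(-3 + k\right) \frac{3}{4} = - \frac{9}{4} + \frac{3 k}{4}$)
$Y{\left(G \right)} = -2 + G$
$X = -81$ ($X = 27 + 9 \left(-58 + 46\right) = 27 + 9 \left(-12\right) = 27 - 108 = -81$)
$Y{\left(f{\left(1 \right)} \right)} X = \left(-2 + \left(- \frac{9}{4} + \frac{3}{4} \cdot 1\right)\right) \left(-81\right) = \left(-2 + \left(- \frac{9}{4} + \frac{3}{4}\right)\right) \left(-81\right) = \left(-2 - \frac{3}{2}\right) \left(-81\right) = \left(- \frac{7}{2}\right) \left(-81\right) = \frac{567}{2}$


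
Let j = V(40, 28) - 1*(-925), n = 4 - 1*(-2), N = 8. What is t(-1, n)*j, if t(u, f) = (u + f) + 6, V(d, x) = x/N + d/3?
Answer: 62161/6 ≈ 10360.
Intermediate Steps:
n = 6 (n = 4 + 2 = 6)
V(d, x) = d/3 + x/8 (V(d, x) = x/8 + d/3 = d/3 + x/8)
t(u, f) = 6 + f + u (t(u, f) = (f + u) + 6 = 6 + f + u)
j = 5651/6 (j = ((⅓)*40 + (⅛)*28) - 1*(-925) = (40/3 + 7/2) + 925 = 101/6 + 925 = 5651/6 ≈ 941.83)
t(-1, n)*j = (6 + 6 - 1)*(5651/6) = 11*(5651/6) = 62161/6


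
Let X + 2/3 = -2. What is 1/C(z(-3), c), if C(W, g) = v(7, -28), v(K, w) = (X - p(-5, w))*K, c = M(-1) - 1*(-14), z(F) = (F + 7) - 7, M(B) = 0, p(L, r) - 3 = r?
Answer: 3/469 ≈ 0.0063966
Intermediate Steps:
X = -8/3 (X = -2/3 - 2 = -8/3 ≈ -2.6667)
p(L, r) = 3 + r
z(F) = F (z(F) = (7 + F) - 7 = F)
c = 14 (c = 0 - 1*(-14) = 0 + 14 = 14)
v(K, w) = K*(-17/3 - w) (v(K, w) = (-8/3 - (3 + w))*K = (-8/3 + (-3 - w))*K = (-17/3 - w)*K = K*(-17/3 - w))
C(W, g) = 469/3 (C(W, g) = -1/3*7*(17 + 3*(-28)) = -1/3*7*(17 - 84) = -1/3*7*(-67) = 469/3)
1/C(z(-3), c) = 1/(469/3) = 3/469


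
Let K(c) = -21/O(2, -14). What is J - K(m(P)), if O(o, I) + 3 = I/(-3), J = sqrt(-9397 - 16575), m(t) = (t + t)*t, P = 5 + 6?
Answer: 63/5 + 2*I*sqrt(6493) ≈ 12.6 + 161.16*I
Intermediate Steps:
P = 11
m(t) = 2*t**2 (m(t) = (2*t)*t = 2*t**2)
J = 2*I*sqrt(6493) (J = sqrt(-25972) = 2*I*sqrt(6493) ≈ 161.16*I)
O(o, I) = -3 - I/3 (O(o, I) = -3 + I/(-3) = -3 + I*(-1/3) = -3 - I/3)
K(c) = -63/5 (K(c) = -21/(-3 - 1/3*(-14)) = -21/(-3 + 14/3) = -21/5/3 = -21*3/5 = -63/5)
J - K(m(P)) = 2*I*sqrt(6493) - 1*(-63/5) = 2*I*sqrt(6493) + 63/5 = 63/5 + 2*I*sqrt(6493)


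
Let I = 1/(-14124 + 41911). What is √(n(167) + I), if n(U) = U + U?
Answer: √257887229033/27787 ≈ 18.276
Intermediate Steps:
n(U) = 2*U
I = 1/27787 ≈ 3.5988e-5
√(n(167) + I) = √(2*167 + 1/27787) = √(334 + 1/27787) = √(9280859/27787) = √257887229033/27787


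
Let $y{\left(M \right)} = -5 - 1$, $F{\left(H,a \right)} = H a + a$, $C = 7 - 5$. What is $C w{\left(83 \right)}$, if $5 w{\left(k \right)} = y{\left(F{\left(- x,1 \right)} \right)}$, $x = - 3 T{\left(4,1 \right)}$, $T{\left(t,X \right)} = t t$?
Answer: $- \frac{12}{5} \approx -2.4$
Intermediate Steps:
$T{\left(t,X \right)} = t^{2}$
$x = -48$ ($x = - 3 \cdot 4^{2} = \left(-3\right) 16 = -48$)
$C = 2$ ($C = 7 - 5 = 2$)
$F{\left(H,a \right)} = a + H a$
$y{\left(M \right)} = -6$ ($y{\left(M \right)} = -5 - 1 = -6$)
$w{\left(k \right)} = - \frac{6}{5}$ ($w{\left(k \right)} = \frac{1}{5} \left(-6\right) = - \frac{6}{5}$)
$C w{\left(83 \right)} = 2 \left(- \frac{6}{5}\right) = - \frac{12}{5}$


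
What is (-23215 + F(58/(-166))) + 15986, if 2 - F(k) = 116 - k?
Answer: -609498/83 ≈ -7343.4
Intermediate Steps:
F(k) = -114 + k (F(k) = 2 - (116 - k) = 2 + (-116 + k) = -114 + k)
(-23215 + F(58/(-166))) + 15986 = (-23215 + (-114 + 58/(-166))) + 15986 = (-23215 + (-114 + 58*(-1/166))) + 15986 = (-23215 + (-114 - 29/83)) + 15986 = (-23215 - 9491/83) + 15986 = -1936336/83 + 15986 = -609498/83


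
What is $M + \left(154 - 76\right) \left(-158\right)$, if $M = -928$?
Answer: $-13252$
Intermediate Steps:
$M + \left(154 - 76\right) \left(-158\right) = -928 + \left(154 - 76\right) \left(-158\right) = -928 + 78 \left(-158\right) = -928 - 12324 = -13252$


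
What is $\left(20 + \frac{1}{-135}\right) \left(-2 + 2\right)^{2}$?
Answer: $0$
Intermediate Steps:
$\left(20 + \frac{1}{-135}\right) \left(-2 + 2\right)^{2} = \left(20 - \frac{1}{135}\right) 0^{2} = \frac{2699}{135} \cdot 0 = 0$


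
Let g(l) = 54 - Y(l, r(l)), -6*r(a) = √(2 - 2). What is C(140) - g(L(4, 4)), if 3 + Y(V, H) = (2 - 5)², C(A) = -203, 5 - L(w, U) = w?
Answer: -251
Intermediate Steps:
L(w, U) = 5 - w
r(a) = 0 (r(a) = -√(2 - 2)/6 = -√0/6 = -⅙*0 = 0)
Y(V, H) = 6 (Y(V, H) = -3 + (2 - 5)² = -3 + (-3)² = -3 + 9 = 6)
g(l) = 48 (g(l) = 54 - 1*6 = 54 - 6 = 48)
C(140) - g(L(4, 4)) = -203 - 1*48 = -203 - 48 = -251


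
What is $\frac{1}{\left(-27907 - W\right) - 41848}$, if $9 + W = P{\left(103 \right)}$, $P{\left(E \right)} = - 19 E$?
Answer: $- \frac{1}{67789} \approx -1.4752 \cdot 10^{-5}$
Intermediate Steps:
$W = -1966$ ($W = -9 - 1957 = -1966$)
$\frac{1}{\left(-27907 - W\right) - 41848} = \frac{1}{\left(-27907 - -1966\right) - 41848} = \frac{1}{\left(-27907 + 1966\right) - 41848} = \frac{1}{-25941 - 41848} = \frac{1}{-67789} = - \frac{1}{67789}$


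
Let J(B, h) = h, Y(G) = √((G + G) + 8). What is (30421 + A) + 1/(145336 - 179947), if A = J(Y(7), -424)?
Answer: 1038226166/34611 ≈ 29997.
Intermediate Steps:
Y(G) = √(8 + 2*G) (Y(G) = √(2*G + 8) = √(8 + 2*G))
A = -424
(30421 + A) + 1/(145336 - 179947) = (30421 - 424) + 1/(145336 - 179947) = 29997 + 1/(-34611) = 29997 - 1/34611 = 1038226166/34611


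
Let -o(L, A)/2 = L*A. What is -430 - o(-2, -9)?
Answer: -394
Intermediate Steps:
o(L, A) = -2*A*L (o(L, A) = -2*L*A = -2*A*L)
-430 - o(-2, -9) = -430 - (-2)*(-9)*(-2) = -430 - 1*(-36) = -430 + 36 = -394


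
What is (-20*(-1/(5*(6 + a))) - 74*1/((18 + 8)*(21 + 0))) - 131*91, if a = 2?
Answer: -6508667/546 ≈ -11921.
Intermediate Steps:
(-20*(-1/(5*(6 + a))) - 74*1/((18 + 8)*(21 + 0))) - 131*91 = (-20*(-1/(5*(6 + 2))) - 74*1/((18 + 8)*(21 + 0))) - 131*91 = (-20/(8*(-5)) - 74/(21*26)) - 11921 = (-20/(-40) - 74/546) - 11921 = (-20*(-1/40) - 74*1/546) - 11921 = (1/2 - 37/273) - 11921 = 199/546 - 11921 = -6508667/546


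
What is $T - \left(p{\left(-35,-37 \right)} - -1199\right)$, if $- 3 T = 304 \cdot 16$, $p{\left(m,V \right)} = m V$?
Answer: $- \frac{12346}{3} \approx -4115.3$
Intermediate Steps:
$p{\left(m,V \right)} = V m$
$T = - \frac{4864}{3}$ ($T = - \frac{304 \cdot 16}{3} = \left(- \frac{1}{3}\right) 4864 = - \frac{4864}{3} \approx -1621.3$)
$T - \left(p{\left(-35,-37 \right)} - -1199\right) = - \frac{4864}{3} - \left(\left(-37\right) \left(-35\right) - -1199\right) = - \frac{4864}{3} - \left(1295 + 1199\right) = - \frac{4864}{3} - 2494 = - \frac{12346}{3}$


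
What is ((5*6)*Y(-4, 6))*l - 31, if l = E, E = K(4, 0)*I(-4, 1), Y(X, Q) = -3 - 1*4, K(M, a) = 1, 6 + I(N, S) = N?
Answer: 2069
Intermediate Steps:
I(N, S) = -6 + N
Y(X, Q) = -7 (Y(X, Q) = -3 - 4 = -7)
E = -10 (E = 1*(-6 - 4) = 1*(-10) = -10)
l = -10
((5*6)*Y(-4, 6))*l - 31 = ((5*6)*(-7))*(-10) - 31 = (30*(-7))*(-10) - 31 = -210*(-10) - 31 = 2100 - 31 = 2069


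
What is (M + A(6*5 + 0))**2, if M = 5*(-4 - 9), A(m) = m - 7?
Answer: 1764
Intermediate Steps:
A(m) = -7 + m
M = -65 (M = 5*(-13) = -65)
(M + A(6*5 + 0))**2 = (-65 + (-7 + (6*5 + 0)))**2 = (-65 + (-7 + (30 + 0)))**2 = (-65 + (-7 + 30))**2 = (-65 + 23)**2 = (-42)**2 = 1764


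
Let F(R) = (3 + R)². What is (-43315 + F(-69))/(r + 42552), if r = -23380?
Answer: -38959/19172 ≈ -2.0321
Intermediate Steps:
(-43315 + F(-69))/(r + 42552) = (-43315 + (3 - 69)²)/(-23380 + 42552) = (-43315 + (-66)²)/19172 = (-43315 + 4356)*(1/19172) = -38959*1/19172 = -38959/19172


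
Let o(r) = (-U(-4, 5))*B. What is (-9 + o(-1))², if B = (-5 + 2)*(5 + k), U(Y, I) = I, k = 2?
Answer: 9216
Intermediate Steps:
B = -21 (B = (-5 + 2)*(5 + 2) = -3*7 = -21)
o(r) = 105 (o(r) = -1*5*(-21) = -5*(-21) = 105)
(-9 + o(-1))² = (-9 + 105)² = 96² = 9216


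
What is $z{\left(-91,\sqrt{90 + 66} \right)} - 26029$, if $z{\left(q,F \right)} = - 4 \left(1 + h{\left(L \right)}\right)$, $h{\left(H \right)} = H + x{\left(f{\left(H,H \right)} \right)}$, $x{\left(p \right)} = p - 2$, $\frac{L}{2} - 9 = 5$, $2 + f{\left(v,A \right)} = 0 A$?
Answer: $-26129$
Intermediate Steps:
$f{\left(v,A \right)} = -2$ ($f{\left(v,A \right)} = -2 + 0 A = -2 + 0 = -2$)
$L = 28$ ($L = 18 + 2 \cdot 5 = 18 + 10 = 28$)
$x{\left(p \right)} = -2 + p$
$h{\left(H \right)} = -4 + H$ ($h{\left(H \right)} = H - 4 = -4 + H$)
$z{\left(q,F \right)} = -100$ ($z{\left(q,F \right)} = - 4 \left(1 + \left(-4 + 28\right)\right) = - 4 \left(1 + 24\right) = \left(-4\right) 25 = -100$)
$z{\left(-91,\sqrt{90 + 66} \right)} - 26029 = -100 - 26029 = -26129$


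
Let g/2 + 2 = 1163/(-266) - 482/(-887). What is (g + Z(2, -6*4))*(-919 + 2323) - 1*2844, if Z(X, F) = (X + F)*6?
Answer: -24129694224/117971 ≈ -2.0454e+5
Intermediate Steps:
Z(X, F) = 6*F + 6*X (Z(X, F) = (F + X)*6 = 6*F + 6*X)
g = -1375253/117971 (g = -4 + 2*(1163/(-266) - 482/(-887)) = -4 + 2*(1163*(-1/266) - 482*(-1/887)) = -4 + 2*(-1163/266 + 482/887) = -4 + 2*(-903369/235942) = -4 - 903369/117971 = -1375253/117971 ≈ -11.658)
(g + Z(2, -6*4))*(-919 + 2323) - 1*2844 = (-1375253/117971 + (6*(-6*4) + 6*2))*(-919 + 2323) - 1*2844 = (-1375253/117971 + (6*(-24) + 12))*1404 - 2844 = (-1375253/117971 + (-144 + 12))*1404 - 2844 = (-1375253/117971 - 132)*1404 - 2844 = -16947425/117971*1404 - 2844 = -23794184700/117971 - 2844 = -24129694224/117971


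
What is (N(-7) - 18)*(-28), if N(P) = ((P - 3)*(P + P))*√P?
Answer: 504 - 3920*I*√7 ≈ 504.0 - 10371.0*I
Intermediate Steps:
N(P) = 2*P^(3/2)*(-3 + P) (N(P) = ((-3 + P)*(2*P))*√P = (2*P*(-3 + P))*√P = 2*P^(3/2)*(-3 + P))
(N(-7) - 18)*(-28) = (2*(-7)^(3/2)*(-3 - 7) - 18)*(-28) = (2*(-7*I*√7)*(-10) - 18)*(-28) = (140*I*√7 - 18)*(-28) = (-18 + 140*I*√7)*(-28) = 504 - 3920*I*√7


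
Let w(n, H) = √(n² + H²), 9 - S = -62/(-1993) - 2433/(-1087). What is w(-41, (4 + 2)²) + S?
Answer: 14581156/2166391 + √2977 ≈ 61.292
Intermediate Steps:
S = 14581156/2166391 (S = 9 - (-62/(-1993) - 2433/(-1087)) = 9 - (-62*(-1/1993) - 2433*(-1/1087)) = 9 - (62/1993 + 2433/1087) = 9 - 1*4916363/2166391 = 9 - 4916363/2166391 = 14581156/2166391 ≈ 6.7306)
w(n, H) = √(H² + n²)
w(-41, (4 + 2)²) + S = √(((4 + 2)²)² + (-41)²) + 14581156/2166391 = √((6²)² + 1681) + 14581156/2166391 = √(36² + 1681) + 14581156/2166391 = √(1296 + 1681) + 14581156/2166391 = √2977 + 14581156/2166391 = 14581156/2166391 + √2977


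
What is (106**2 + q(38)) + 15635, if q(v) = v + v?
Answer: 26947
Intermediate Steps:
q(v) = 2*v
(106**2 + q(38)) + 15635 = (106**2 + 2*38) + 15635 = (11236 + 76) + 15635 = 11312 + 15635 = 26947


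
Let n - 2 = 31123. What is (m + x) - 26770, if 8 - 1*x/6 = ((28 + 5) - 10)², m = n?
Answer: 1229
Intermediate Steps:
n = 31125 (n = 2 + 31123 = 31125)
m = 31125
x = -3126 (x = 48 - 6*((28 + 5) - 10)² = 48 - 6*(33 - 10)² = 48 - 6*23² = 48 - 6*529 = 48 - 3174 = -3126)
(m + x) - 26770 = (31125 - 3126) - 26770 = 27999 - 26770 = 1229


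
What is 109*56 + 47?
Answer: 6151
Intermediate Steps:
109*56 + 47 = 6104 + 47 = 6151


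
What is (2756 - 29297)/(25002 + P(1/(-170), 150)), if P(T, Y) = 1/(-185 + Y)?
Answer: -928935/875069 ≈ -1.0616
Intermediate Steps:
(2756 - 29297)/(25002 + P(1/(-170), 150)) = (2756 - 29297)/(25002 + 1/(-185 + 150)) = -26541/(25002 + 1/(-35)) = -26541/(25002 - 1/35) = -26541/875069/35 = -26541*35/875069 = -928935/875069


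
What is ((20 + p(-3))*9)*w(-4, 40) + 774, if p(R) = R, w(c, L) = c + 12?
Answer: 1998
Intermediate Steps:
w(c, L) = 12 + c
((20 + p(-3))*9)*w(-4, 40) + 774 = ((20 - 3)*9)*(12 - 4) + 774 = (17*9)*8 + 774 = 153*8 + 774 = 1224 + 774 = 1998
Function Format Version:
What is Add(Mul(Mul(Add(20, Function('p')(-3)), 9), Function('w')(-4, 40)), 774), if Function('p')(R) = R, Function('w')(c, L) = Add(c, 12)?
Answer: 1998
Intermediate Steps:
Function('w')(c, L) = Add(12, c)
Add(Mul(Mul(Add(20, Function('p')(-3)), 9), Function('w')(-4, 40)), 774) = Add(Mul(Mul(Add(20, -3), 9), Add(12, -4)), 774) = Add(Mul(Mul(17, 9), 8), 774) = Add(Mul(153, 8), 774) = Add(1224, 774) = 1998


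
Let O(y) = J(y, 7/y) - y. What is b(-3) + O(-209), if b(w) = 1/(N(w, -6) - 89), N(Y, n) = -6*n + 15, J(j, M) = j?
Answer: -1/38 ≈ -0.026316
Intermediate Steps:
N(Y, n) = 15 - 6*n
O(y) = 0 (O(y) = y - y = 0)
b(w) = -1/38 (b(w) = 1/((15 - 6*(-6)) - 89) = 1/((15 + 36) - 89) = 1/(51 - 89) = 1/(-38) = -1/38)
b(-3) + O(-209) = -1/38 + 0 = -1/38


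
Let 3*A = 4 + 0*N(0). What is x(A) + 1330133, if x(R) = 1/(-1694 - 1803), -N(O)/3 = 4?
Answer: 4651475100/3497 ≈ 1.3301e+6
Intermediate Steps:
N(O) = -12 (N(O) = -3*4 = -12)
A = 4/3 (A = (4 + 0*(-12))/3 = (4 + 0)/3 = (1/3)*4 = 4/3 ≈ 1.3333)
x(R) = -1/3497 (x(R) = 1/(-3497) = -1/3497)
x(A) + 1330133 = -1/3497 + 1330133 = 4651475100/3497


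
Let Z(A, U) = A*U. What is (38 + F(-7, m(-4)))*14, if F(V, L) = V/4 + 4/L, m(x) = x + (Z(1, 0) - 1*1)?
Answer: 4963/10 ≈ 496.30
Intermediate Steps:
m(x) = -1 + x (m(x) = x + (1*0 - 1*1) = x + (0 - 1) = x - 1 = -1 + x)
F(V, L) = 4/L + V/4 (F(V, L) = V*(1/4) + 4/L = V/4 + 4/L = 4/L + V/4)
(38 + F(-7, m(-4)))*14 = (38 + (4/(-1 - 4) + (1/4)*(-7)))*14 = (38 + (4/(-5) - 7/4))*14 = (38 + (4*(-1/5) - 7/4))*14 = (38 + (-4/5 - 7/4))*14 = (38 - 51/20)*14 = (709/20)*14 = 4963/10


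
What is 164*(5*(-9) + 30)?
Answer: -2460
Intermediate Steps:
164*(5*(-9) + 30) = 164*(-45 + 30) = 164*(-15) = -2460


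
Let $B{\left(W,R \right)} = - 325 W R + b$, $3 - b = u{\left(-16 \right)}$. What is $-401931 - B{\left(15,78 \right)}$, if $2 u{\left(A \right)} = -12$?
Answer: $-21690$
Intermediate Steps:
$u{\left(A \right)} = -6$ ($u{\left(A \right)} = \frac{1}{2} \left(-12\right) = -6$)
$b = 9$ ($b = 3 - -6 = 3 + 6 = 9$)
$B{\left(W,R \right)} = 9 - 325 R W$ ($B{\left(W,R \right)} = - 325 W R + 9 = - 325 R W + 9 = 9 - 325 R W$)
$-401931 - B{\left(15,78 \right)} = -401931 - \left(9 - 25350 \cdot 15\right) = -401931 - \left(9 - 380250\right) = -401931 - -380241 = -401931 + 380241 = -21690$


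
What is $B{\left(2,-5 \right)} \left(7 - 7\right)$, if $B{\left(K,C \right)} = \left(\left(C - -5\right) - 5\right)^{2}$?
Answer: $0$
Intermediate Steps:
$B{\left(K,C \right)} = C^{2}$ ($B{\left(K,C \right)} = \left(\left(C + 5\right) - 5\right)^{2} = \left(\left(5 + C\right) - 5\right)^{2} = C^{2}$)
$B{\left(2,-5 \right)} \left(7 - 7\right) = \left(-5\right)^{2} \left(7 - 7\right) = 25 \cdot 0 = 0$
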